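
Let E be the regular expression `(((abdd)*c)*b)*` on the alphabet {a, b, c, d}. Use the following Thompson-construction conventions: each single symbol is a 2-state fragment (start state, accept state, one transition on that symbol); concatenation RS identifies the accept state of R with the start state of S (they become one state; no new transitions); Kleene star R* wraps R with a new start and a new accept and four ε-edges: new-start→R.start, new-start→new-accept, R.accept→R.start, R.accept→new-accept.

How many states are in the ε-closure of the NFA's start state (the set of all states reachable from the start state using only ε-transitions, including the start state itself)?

Compute the ε-closure size of each fragment's start state recursively; a symbol fragment's start has no outgoing ε-edge, so its closure is just itself (size 1).
  abdd → same as the first factor's closure: |closure| = 1
  (abdd)* → the star's fresh start ε-reaches both the body's start and the fresh accept: |closure| = 2 + 1 = 3
  (abdd)*c → the left operand accepts ε, so the closure extends into the next operand (the shared merged state is already counted); |closure| = 3 + (1−1) = 3
  ((abdd)*c)* → the star's fresh start ε-reaches both the body's start and the fresh accept: |closure| = 2 + 3 = 5
  ((abdd)*c)*b → |closure| = 5 + (1−1) = 5 (closure spills across the concat boundary because the left factor accepts ε)
  (((abdd)*c)*b)* → the star's fresh start ε-reaches both the body's start and the fresh accept: |closure| = 2 + 5 = 7

7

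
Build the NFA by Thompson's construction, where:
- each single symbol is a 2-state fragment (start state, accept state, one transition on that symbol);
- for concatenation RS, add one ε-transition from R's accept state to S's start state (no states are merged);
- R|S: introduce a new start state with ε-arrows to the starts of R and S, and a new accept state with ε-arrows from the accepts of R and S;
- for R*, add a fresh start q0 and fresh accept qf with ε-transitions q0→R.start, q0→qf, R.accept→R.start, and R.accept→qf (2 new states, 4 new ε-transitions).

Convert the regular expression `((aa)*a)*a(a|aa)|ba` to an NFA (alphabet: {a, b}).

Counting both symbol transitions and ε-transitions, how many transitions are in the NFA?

31

Building bottom-up:
Each of the 9 symbol leaves contributes 1 transition (1 symbol, 0 ε).
  aa = 3 transitions (2 symbol, 1 ε)
  (aa)* = 7 transitions (2 symbol, 5 ε)
  (aa)*a = 9 transitions (3 symbol, 6 ε)
  ((aa)*a)* = 13 transitions (3 symbol, 10 ε)
  aa = 3 transitions (2 symbol, 1 ε)
  a|aa = 8 transitions (3 symbol, 5 ε)
  ((aa)*a)*a(a|aa) = 24 transitions (7 symbol, 17 ε)
  ba = 3 transitions (2 symbol, 1 ε)
  ((aa)*a)*a(a|aa)|ba = 31 transitions (9 symbol, 22 ε)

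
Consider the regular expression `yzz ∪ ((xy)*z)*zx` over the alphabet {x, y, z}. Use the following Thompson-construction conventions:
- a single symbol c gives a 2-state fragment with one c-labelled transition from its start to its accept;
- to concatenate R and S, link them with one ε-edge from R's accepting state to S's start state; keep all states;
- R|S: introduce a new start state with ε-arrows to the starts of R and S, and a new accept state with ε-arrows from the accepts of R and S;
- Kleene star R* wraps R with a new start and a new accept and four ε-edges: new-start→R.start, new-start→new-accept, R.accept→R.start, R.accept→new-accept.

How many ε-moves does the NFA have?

Bottom-up over the parse tree:
Each of the 8 symbol leaves contributes 0 ε-transitions.
  yzz = 2 ε-transitions
  xy = 1 ε-transition
  (xy)* = 5 ε-transitions
  (xy)*z = 6 ε-transitions
  ((xy)*z)* = 10 ε-transitions
  ((xy)*z)*zx = 12 ε-transitions
  yzz ∪ ((xy)*z)*zx = 18 ε-transitions

18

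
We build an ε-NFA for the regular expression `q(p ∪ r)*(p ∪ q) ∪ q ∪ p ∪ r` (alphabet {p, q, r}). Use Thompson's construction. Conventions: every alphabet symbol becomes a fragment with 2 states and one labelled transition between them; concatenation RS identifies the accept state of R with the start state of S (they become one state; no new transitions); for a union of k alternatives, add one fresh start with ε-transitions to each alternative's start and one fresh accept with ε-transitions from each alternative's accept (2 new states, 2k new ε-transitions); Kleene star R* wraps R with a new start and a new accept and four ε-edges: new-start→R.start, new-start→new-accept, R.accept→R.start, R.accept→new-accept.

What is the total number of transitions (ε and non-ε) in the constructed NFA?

28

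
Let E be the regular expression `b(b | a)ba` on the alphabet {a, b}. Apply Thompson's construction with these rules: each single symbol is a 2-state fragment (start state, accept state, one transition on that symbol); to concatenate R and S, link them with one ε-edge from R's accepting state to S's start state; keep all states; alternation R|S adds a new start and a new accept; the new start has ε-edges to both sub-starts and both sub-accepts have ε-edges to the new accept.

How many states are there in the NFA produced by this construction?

Building bottom-up:
Each of the 5 symbol leaves contributes a 2-state fragment.
  b | a — 6 states
  b(b | a)ba — 12 states

12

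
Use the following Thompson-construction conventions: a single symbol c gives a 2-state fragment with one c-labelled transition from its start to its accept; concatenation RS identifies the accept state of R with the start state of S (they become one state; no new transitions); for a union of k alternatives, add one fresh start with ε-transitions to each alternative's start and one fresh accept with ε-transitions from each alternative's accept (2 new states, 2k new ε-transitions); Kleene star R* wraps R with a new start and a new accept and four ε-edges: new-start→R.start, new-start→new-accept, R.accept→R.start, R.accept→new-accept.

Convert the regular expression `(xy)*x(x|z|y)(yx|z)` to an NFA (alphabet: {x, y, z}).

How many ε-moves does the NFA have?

Building bottom-up:
Each of the 9 symbol leaves contributes 0 ε-transitions.
  xy → 0 ε-transitions
  (xy)* → 4 ε-transitions
  x|z|y → 6 ε-transitions
  yx → 0 ε-transitions
  yx|z → 4 ε-transitions
  (xy)*x(x|z|y)(yx|z) → 14 ε-transitions

14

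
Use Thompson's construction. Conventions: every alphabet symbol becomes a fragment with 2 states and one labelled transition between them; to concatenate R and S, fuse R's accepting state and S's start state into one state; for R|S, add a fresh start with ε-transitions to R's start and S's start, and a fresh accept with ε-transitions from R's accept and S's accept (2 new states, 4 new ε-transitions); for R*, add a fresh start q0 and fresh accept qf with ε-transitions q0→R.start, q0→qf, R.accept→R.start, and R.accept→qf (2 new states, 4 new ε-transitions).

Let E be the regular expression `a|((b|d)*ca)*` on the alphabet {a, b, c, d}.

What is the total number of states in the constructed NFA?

16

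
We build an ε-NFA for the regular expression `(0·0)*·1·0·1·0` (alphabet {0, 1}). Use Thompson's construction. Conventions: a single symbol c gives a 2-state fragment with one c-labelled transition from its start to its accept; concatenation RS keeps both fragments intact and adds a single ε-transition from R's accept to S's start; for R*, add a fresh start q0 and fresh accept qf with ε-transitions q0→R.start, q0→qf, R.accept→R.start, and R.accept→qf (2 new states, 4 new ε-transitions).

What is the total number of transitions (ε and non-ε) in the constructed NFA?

Building bottom-up:
Each of the 6 symbol leaves contributes 1 transition (1 symbol, 0 ε).
  0·0 — 3 transitions (2 symbol, 1 ε)
  (0·0)* — 7 transitions (2 symbol, 5 ε)
  (0·0)*·1·0·1·0 — 15 transitions (6 symbol, 9 ε)

15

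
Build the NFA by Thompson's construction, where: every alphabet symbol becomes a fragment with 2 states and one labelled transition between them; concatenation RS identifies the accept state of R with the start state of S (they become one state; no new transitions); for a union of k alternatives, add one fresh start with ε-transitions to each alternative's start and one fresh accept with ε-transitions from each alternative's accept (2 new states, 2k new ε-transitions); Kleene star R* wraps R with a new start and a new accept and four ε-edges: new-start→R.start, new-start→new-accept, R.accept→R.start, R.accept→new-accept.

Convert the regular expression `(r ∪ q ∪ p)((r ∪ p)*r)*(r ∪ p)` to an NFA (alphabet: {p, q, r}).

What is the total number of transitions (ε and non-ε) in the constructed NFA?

30

Building bottom-up:
Each of the 8 symbol leaves contributes 1 transition (1 symbol, 0 ε).
  r ∪ q ∪ p : 9 transitions (3 symbol, 6 ε)
  r ∪ p : 6 transitions (2 symbol, 4 ε)
  (r ∪ p)* : 10 transitions (2 symbol, 8 ε)
  (r ∪ p)*r : 11 transitions (3 symbol, 8 ε)
  ((r ∪ p)*r)* : 15 transitions (3 symbol, 12 ε)
  r ∪ p : 6 transitions (2 symbol, 4 ε)
  (r ∪ q ∪ p)((r ∪ p)*r)*(r ∪ p) : 30 transitions (8 symbol, 22 ε)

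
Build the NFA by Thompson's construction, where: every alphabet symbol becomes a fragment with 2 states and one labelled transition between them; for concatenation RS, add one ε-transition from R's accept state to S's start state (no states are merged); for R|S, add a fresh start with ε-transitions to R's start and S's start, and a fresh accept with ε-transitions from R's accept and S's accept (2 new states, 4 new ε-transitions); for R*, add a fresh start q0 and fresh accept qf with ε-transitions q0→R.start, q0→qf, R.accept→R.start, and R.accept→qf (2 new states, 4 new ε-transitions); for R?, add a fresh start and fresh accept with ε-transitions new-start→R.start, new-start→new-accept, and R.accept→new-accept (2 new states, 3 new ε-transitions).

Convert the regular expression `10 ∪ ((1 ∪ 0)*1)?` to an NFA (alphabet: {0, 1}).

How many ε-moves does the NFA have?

Building bottom-up:
Each of the 5 symbol leaves contributes 0 ε-transitions.
  10 : 1 ε-transition
  1 ∪ 0 : 4 ε-transitions
  (1 ∪ 0)* : 8 ε-transitions
  (1 ∪ 0)*1 : 9 ε-transitions
  ((1 ∪ 0)*1)? : 12 ε-transitions
  10 ∪ ((1 ∪ 0)*1)? : 17 ε-transitions

17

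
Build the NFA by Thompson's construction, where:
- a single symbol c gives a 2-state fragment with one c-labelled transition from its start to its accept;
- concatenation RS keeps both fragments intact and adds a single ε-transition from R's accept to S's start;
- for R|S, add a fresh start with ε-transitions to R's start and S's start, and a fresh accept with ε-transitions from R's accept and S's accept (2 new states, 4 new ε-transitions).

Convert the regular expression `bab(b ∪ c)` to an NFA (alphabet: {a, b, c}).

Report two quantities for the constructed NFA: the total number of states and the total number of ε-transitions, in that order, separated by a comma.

12, 7

Per subexpression:
Each of the 5 symbol leaves contributes 2 states and 0 ε-transitions.
  b ∪ c — 6 states, 4 ε-transitions
  bab(b ∪ c) — 12 states, 7 ε-transitions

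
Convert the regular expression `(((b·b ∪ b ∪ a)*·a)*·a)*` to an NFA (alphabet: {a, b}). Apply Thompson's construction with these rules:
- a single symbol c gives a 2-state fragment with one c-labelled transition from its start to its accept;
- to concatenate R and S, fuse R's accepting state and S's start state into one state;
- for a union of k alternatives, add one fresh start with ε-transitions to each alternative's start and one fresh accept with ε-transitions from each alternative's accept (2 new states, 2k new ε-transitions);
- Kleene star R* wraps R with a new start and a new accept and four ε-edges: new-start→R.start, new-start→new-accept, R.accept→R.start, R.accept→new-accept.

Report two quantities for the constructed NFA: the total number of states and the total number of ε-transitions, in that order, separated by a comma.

Recursing over subexpressions:
Each of the 6 symbol leaves contributes 2 states and 0 ε-transitions.
  b·b → 3 states, 0 ε-transitions
  b·b ∪ b ∪ a → 9 states, 6 ε-transitions
  (b·b ∪ b ∪ a)* → 11 states, 10 ε-transitions
  (b·b ∪ b ∪ a)*·a → 12 states, 10 ε-transitions
  ((b·b ∪ b ∪ a)*·a)* → 14 states, 14 ε-transitions
  ((b·b ∪ b ∪ a)*·a)*·a → 15 states, 14 ε-transitions
  (((b·b ∪ b ∪ a)*·a)*·a)* → 17 states, 18 ε-transitions

17, 18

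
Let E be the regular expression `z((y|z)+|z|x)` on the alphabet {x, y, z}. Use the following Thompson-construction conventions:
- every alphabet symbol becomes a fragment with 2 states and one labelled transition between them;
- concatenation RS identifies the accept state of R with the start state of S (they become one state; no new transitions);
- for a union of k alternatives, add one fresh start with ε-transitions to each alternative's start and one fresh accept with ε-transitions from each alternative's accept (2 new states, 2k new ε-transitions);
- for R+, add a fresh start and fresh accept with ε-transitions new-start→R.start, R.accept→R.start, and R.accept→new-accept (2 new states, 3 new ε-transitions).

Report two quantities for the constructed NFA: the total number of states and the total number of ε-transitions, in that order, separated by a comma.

Bottom-up over the parse tree:
Each of the 5 symbol leaves contributes 2 states and 0 ε-transitions.
  y|z : 6 states, 4 ε-transitions
  (y|z)+ : 8 states, 7 ε-transitions
  (y|z)+|z|x : 14 states, 13 ε-transitions
  z((y|z)+|z|x) : 15 states, 13 ε-transitions

15, 13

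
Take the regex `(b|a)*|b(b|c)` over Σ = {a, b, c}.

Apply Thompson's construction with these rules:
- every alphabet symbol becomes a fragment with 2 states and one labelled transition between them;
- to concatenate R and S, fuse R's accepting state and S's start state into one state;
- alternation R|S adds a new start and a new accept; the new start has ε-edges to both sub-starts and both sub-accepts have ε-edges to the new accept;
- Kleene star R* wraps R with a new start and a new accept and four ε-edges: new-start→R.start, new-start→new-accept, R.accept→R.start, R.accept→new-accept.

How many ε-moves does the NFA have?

By structural recursion:
Each of the 5 symbol leaves contributes 0 ε-transitions.
  b|a → 4 ε-transitions
  (b|a)* → 8 ε-transitions
  b|c → 4 ε-transitions
  b(b|c) → 4 ε-transitions
  (b|a)*|b(b|c) → 16 ε-transitions

16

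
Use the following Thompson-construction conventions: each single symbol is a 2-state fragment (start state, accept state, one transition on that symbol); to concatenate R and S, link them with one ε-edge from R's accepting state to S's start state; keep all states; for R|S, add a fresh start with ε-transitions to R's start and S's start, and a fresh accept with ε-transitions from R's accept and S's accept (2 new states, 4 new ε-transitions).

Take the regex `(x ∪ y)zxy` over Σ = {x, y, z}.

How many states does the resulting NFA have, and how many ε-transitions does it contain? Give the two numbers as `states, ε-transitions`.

12, 7

Building bottom-up:
Each of the 5 symbol leaves contributes 2 states and 0 ε-transitions.
  x ∪ y — 6 states, 4 ε-transitions
  (x ∪ y)zxy — 12 states, 7 ε-transitions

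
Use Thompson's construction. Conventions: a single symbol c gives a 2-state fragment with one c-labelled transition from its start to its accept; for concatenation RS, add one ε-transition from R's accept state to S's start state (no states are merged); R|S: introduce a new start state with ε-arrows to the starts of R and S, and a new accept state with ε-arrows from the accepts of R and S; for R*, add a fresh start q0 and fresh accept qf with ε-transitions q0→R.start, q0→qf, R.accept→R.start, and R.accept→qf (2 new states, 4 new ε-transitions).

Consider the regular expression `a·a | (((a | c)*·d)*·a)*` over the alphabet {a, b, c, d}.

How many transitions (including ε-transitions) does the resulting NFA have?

29

Per subexpression:
Each of the 6 symbol leaves contributes 1 transition (1 symbol, 0 ε).
  a·a : 3 transitions (2 symbol, 1 ε)
  a | c : 6 transitions (2 symbol, 4 ε)
  (a | c)* : 10 transitions (2 symbol, 8 ε)
  (a | c)*·d : 12 transitions (3 symbol, 9 ε)
  ((a | c)*·d)* : 16 transitions (3 symbol, 13 ε)
  ((a | c)*·d)*·a : 18 transitions (4 symbol, 14 ε)
  (((a | c)*·d)*·a)* : 22 transitions (4 symbol, 18 ε)
  a·a | (((a | c)*·d)*·a)* : 29 transitions (6 symbol, 23 ε)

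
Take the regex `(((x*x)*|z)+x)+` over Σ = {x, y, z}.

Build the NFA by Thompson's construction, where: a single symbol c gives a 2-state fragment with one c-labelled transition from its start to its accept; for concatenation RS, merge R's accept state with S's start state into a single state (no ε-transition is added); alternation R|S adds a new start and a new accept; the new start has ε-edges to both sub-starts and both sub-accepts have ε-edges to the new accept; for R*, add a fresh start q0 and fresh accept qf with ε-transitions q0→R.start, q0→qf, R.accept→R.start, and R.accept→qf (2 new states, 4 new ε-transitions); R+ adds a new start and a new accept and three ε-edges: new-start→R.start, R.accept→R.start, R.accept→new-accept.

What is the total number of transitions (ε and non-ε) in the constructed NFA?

22

By structural recursion:
Each of the 4 symbol leaves contributes 1 transition (1 symbol, 0 ε).
  x* → 5 transitions (1 symbol, 4 ε)
  x*x → 6 transitions (2 symbol, 4 ε)
  (x*x)* → 10 transitions (2 symbol, 8 ε)
  (x*x)*|z → 15 transitions (3 symbol, 12 ε)
  ((x*x)*|z)+ → 18 transitions (3 symbol, 15 ε)
  ((x*x)*|z)+x → 19 transitions (4 symbol, 15 ε)
  (((x*x)*|z)+x)+ → 22 transitions (4 symbol, 18 ε)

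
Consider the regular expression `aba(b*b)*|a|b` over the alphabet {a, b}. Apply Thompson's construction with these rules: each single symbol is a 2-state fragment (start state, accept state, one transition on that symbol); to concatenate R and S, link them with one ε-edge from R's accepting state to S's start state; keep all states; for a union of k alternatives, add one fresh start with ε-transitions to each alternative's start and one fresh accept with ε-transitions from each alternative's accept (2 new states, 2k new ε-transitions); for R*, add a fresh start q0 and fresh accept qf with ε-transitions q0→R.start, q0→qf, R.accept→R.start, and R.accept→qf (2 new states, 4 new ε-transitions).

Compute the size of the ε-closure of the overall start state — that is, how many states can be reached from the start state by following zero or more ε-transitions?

Let C(F) = |ε-closure(F.start)| within fragment F, and note whether F accepts ε. Symbol fragments have C = 1 and do not accept ε. Then:
  b* → |closure| = 1 (new start) + 1 (body) + 1 (new accept) = 3
  b*b → |closure| = 3 + 1 = 4 (closure spills across the concat boundary because the left factor accepts ε)
  (b*b)* → new start has ε-edges to the inner start and to the new accept, so |closure| = 2 + 4 = 6
  aba(b*b)* → same as the first factor's closure: |closure| = 1
  aba(b*b)*|a|b → new start ε-reaches every alternative's start; none of them accept ε, so the new accept is not reached: |closure| = 1 + 1 + 1 + 1 = 4

4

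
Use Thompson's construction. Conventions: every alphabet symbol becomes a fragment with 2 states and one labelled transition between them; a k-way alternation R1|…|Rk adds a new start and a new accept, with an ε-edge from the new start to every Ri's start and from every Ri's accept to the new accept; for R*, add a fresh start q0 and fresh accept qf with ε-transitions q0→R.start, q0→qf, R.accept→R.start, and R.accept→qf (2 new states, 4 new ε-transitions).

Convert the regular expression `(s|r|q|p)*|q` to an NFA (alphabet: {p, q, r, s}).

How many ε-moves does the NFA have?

16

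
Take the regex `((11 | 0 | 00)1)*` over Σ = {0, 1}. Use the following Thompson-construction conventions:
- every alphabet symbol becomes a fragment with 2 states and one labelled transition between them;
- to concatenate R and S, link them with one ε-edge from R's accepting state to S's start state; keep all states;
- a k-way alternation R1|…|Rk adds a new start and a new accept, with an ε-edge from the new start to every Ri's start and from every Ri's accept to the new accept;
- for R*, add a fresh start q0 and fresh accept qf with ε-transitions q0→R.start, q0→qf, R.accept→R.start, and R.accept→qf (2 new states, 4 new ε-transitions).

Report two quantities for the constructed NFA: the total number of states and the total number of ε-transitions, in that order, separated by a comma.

16, 13

Per subexpression:
Each of the 6 symbol leaves contributes 2 states and 0 ε-transitions.
  11 = 4 states, 1 ε-transition
  00 = 4 states, 1 ε-transition
  11 | 0 | 00 = 12 states, 8 ε-transitions
  (11 | 0 | 00)1 = 14 states, 9 ε-transitions
  ((11 | 0 | 00)1)* = 16 states, 13 ε-transitions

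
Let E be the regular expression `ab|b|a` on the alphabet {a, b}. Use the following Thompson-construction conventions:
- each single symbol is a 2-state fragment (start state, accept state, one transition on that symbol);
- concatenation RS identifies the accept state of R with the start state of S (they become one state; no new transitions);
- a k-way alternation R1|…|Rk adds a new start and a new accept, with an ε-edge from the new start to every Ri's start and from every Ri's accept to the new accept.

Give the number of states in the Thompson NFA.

9

By structural recursion:
Each of the 4 symbol leaves contributes a 2-state fragment.
  ab = 3 states
  ab|b|a = 9 states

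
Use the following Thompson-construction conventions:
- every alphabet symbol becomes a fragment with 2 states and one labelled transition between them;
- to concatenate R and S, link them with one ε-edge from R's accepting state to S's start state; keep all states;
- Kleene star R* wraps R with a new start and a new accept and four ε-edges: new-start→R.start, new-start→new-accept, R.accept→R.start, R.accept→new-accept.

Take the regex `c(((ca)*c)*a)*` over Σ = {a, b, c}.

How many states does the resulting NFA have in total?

16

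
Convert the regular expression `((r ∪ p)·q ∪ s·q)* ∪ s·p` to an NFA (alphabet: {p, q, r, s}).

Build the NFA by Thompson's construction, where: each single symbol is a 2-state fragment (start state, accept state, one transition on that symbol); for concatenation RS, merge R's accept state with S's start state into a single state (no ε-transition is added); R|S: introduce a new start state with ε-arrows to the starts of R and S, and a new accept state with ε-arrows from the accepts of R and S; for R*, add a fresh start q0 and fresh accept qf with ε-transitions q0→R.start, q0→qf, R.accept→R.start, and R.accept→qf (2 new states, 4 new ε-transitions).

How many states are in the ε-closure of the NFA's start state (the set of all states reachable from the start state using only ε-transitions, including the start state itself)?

Let C(F) = |ε-closure(F.start)| within fragment F, and note whether F accepts ε. Symbol fragments have C = 1 and do not accept ε. Then:
  r ∪ p — new start ε-reaches every alternative's start; none of them accept ε, so the new accept is not reached: |ε-closure| = 1 + 1 + 1 = 3
  (r ∪ p)·q — same as the first factor's closure: |ε-closure| = 3
  s·q — |ε-closure| equals the left operand's closure size = 1 (its accept is not ε-reachable, so the closure stops there)
  (r ∪ p)·q ∪ s·q — |ε-closure| = 1 + 3 + 1 = 5 (the new accept is not ε-reachable since no branch accepts ε)
  ((r ∪ p)·q ∪ s·q)* — |ε-closure| = 1 (new start) + 5 (body) + 1 (new accept) = 7
  s·p — same as the first factor's closure: |ε-closure| = 1
  ((r ∪ p)·q ∪ s·q)* ∪ s·p — |ε-closure| = 1 (new start) + (7 + 1) + 1 (new accept, since some branch ε-reaches its own accept) = 10

10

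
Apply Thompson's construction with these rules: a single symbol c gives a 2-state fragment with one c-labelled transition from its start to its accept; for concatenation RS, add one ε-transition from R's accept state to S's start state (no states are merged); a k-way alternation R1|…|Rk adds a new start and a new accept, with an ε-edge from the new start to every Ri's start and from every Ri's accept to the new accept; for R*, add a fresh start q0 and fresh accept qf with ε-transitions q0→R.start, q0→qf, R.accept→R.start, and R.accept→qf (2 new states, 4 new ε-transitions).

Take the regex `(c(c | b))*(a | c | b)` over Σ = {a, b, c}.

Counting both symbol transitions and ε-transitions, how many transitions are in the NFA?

22

Recursing over subexpressions:
Each of the 6 symbol leaves contributes 1 transition (1 symbol, 0 ε).
  c | b → 6 transitions (2 symbol, 4 ε)
  c(c | b) → 8 transitions (3 symbol, 5 ε)
  (c(c | b))* → 12 transitions (3 symbol, 9 ε)
  a | c | b → 9 transitions (3 symbol, 6 ε)
  (c(c | b))*(a | c | b) → 22 transitions (6 symbol, 16 ε)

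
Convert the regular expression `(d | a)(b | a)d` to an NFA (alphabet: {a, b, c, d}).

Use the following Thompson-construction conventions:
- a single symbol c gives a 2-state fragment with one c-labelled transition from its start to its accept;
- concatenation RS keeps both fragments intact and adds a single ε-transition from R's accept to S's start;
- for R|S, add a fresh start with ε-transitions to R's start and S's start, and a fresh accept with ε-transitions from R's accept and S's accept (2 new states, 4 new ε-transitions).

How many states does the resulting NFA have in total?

14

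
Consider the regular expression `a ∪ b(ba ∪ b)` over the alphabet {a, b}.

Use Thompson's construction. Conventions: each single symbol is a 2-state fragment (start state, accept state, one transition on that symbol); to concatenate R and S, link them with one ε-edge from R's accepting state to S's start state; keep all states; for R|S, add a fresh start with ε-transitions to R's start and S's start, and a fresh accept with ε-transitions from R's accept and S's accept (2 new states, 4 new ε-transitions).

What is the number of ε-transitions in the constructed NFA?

10

Bottom-up over the parse tree:
Each of the 5 symbol leaves contributes 0 ε-transitions.
  ba : 1 ε-transition
  ba ∪ b : 5 ε-transitions
  b(ba ∪ b) : 6 ε-transitions
  a ∪ b(ba ∪ b) : 10 ε-transitions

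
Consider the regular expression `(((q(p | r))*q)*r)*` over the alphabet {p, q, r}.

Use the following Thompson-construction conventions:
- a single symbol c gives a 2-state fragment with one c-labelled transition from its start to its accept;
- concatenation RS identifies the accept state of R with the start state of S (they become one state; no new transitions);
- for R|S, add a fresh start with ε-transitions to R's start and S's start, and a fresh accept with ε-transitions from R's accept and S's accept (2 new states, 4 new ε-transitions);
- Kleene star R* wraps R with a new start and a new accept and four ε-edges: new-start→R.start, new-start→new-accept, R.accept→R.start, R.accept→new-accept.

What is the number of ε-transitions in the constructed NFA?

By structural recursion:
Each of the 5 symbol leaves contributes 0 ε-transitions.
  p | r — 4 ε-transitions
  q(p | r) — 4 ε-transitions
  (q(p | r))* — 8 ε-transitions
  (q(p | r))*q — 8 ε-transitions
  ((q(p | r))*q)* — 12 ε-transitions
  ((q(p | r))*q)*r — 12 ε-transitions
  (((q(p | r))*q)*r)* — 16 ε-transitions

16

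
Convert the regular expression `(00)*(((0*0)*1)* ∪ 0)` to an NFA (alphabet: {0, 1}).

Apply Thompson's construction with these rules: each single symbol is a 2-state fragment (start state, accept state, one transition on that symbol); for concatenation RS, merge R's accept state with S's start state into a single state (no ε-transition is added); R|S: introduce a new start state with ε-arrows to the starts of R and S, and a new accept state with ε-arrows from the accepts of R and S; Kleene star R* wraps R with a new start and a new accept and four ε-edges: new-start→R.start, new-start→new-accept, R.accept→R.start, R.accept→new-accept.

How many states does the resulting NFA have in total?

Recursing over subexpressions:
Each of the 6 symbol leaves contributes a 2-state fragment.
  00 = 3 states
  (00)* = 5 states
  0* = 4 states
  0*0 = 5 states
  (0*0)* = 7 states
  (0*0)*1 = 8 states
  ((0*0)*1)* = 10 states
  ((0*0)*1)* ∪ 0 = 14 states
  (00)*(((0*0)*1)* ∪ 0) = 18 states

18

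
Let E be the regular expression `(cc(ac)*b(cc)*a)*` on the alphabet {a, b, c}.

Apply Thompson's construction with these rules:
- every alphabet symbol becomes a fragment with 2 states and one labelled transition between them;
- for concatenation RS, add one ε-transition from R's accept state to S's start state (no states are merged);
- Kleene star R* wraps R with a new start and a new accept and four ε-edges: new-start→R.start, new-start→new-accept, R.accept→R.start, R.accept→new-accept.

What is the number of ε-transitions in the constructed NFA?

Per subexpression:
Each of the 8 symbol leaves contributes 0 ε-transitions.
  ac → 1 ε-transition
  (ac)* → 5 ε-transitions
  cc → 1 ε-transition
  (cc)* → 5 ε-transitions
  cc(ac)*b(cc)*a → 15 ε-transitions
  (cc(ac)*b(cc)*a)* → 19 ε-transitions

19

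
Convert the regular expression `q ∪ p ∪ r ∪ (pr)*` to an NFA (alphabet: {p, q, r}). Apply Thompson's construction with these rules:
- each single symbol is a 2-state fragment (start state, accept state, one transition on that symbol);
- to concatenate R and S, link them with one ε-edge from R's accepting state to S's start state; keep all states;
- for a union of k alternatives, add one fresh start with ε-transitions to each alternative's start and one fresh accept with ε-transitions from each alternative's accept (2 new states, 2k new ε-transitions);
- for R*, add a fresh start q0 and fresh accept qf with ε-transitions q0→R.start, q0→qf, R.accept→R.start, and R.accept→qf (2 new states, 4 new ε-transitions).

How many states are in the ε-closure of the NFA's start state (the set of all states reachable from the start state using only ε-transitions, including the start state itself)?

Work bottom-up. For each fragment F, track |ε-closure(F.start)| and whether F's accept lies in that closure (i.e. whether F accepts ε). A single-symbol fragment has closure size 1 and does not accept ε.
  pr → same as the first factor's closure: |closure| = 1
  (pr)* → new start has ε-edges to the inner start and to the new accept, so |closure| = 2 + 1 = 3
  q ∪ p ∪ r ∪ (pr)* → new start ε-reaches every alternative's start; at least one alternative accepts ε, so the union's new accept is reached too: |closure| = 1 + 1 + 1 + 1 + 3 + 1 = 8

8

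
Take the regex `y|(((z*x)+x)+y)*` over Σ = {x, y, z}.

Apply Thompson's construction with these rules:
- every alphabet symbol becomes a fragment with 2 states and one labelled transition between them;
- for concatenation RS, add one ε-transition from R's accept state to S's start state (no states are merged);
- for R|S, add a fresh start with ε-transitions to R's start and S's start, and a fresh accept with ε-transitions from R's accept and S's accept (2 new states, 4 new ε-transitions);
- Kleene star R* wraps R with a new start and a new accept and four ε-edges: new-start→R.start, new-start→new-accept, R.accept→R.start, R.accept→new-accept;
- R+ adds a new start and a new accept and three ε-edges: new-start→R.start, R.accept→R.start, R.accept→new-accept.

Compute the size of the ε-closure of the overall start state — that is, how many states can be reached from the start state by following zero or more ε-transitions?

Work bottom-up. For each fragment F, track |ε-closure(F.start)| and whether F's accept lies in that closure (i.e. whether F accepts ε). A single-symbol fragment has closure size 1 and does not accept ε.
  z* → the star's fresh start ε-reaches both the body's start and the fresh accept: |closure| = 2 + 1 = 3
  z*x → |closure| = 3 + 1 = 4 (closure spills across the concat boundary because the left factor accepts ε)
  (z*x)+ → new start ε-reaches only the body's start; the new accept needs a symbol first: |closure| = 1 + 4 = 5
  (z*x)+x → |closure| equals the left operand's closure size = 5 (its accept is not ε-reachable, so the closure stops there)
  ((z*x)+x)+ → |closure| = 1 + 5 = 6 (the body doesn't accept ε, so the new accept is not reached)
  ((z*x)+x)+y → |closure| equals the left operand's closure size = 6 (its accept is not ε-reachable, so the closure stops there)
  (((z*x)+x)+y)* → |closure| = 1 (new start) + 6 (body) + 1 (new accept) = 8
  y|(((z*x)+x)+y)* → |closure| = 1 (new start) + (1 + 8) + 1 (new accept, since some branch ε-reaches its own accept) = 11

11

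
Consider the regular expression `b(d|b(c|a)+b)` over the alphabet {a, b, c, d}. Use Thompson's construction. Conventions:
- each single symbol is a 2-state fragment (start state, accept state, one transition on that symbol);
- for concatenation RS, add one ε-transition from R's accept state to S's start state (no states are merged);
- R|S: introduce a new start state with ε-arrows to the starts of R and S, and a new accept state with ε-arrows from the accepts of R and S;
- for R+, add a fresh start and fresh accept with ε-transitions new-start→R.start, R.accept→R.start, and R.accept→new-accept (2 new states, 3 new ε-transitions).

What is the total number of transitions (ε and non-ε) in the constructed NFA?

20

Recursing over subexpressions:
Each of the 6 symbol leaves contributes 1 transition (1 symbol, 0 ε).
  c|a → 6 transitions (2 symbol, 4 ε)
  (c|a)+ → 9 transitions (2 symbol, 7 ε)
  b(c|a)+b → 13 transitions (4 symbol, 9 ε)
  d|b(c|a)+b → 18 transitions (5 symbol, 13 ε)
  b(d|b(c|a)+b) → 20 transitions (6 symbol, 14 ε)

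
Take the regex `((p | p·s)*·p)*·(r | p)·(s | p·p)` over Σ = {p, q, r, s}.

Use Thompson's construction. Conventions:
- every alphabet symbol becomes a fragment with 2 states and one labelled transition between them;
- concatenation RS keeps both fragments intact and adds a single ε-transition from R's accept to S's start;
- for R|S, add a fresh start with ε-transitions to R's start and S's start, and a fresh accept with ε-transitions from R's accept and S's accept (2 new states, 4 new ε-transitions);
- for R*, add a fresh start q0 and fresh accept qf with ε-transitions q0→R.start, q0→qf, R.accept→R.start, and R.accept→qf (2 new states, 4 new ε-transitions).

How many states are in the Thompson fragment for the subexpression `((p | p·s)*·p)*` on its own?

14

Fragment for `((p | p·s)*·p)*`:
Each of the 4 symbol leaves contributes a 2-state fragment.
  p·s = 4 states
  p | p·s = 8 states
  (p | p·s)* = 10 states
  (p | p·s)*·p = 12 states
  ((p | p·s)*·p)* = 14 states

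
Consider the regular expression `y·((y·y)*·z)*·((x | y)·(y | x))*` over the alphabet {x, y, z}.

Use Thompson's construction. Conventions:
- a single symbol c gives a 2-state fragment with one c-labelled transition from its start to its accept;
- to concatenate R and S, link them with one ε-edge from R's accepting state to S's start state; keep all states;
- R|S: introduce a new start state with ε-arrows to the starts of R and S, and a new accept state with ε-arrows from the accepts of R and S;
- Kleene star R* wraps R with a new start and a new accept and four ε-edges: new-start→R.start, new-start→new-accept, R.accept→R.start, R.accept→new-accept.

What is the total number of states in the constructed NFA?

Building bottom-up:
Each of the 8 symbol leaves contributes a 2-state fragment.
  y·y : 4 states
  (y·y)* : 6 states
  (y·y)*·z : 8 states
  ((y·y)*·z)* : 10 states
  x | y : 6 states
  y | x : 6 states
  (x | y)·(y | x) : 12 states
  ((x | y)·(y | x))* : 14 states
  y·((y·y)*·z)*·((x | y)·(y | x))* : 26 states

26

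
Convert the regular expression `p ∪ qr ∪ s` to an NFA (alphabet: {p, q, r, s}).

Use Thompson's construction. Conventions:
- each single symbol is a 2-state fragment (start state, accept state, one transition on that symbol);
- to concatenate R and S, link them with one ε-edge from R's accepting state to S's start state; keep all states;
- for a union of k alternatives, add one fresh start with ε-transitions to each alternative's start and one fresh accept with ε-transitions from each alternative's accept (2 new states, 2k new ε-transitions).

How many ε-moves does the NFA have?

Building bottom-up:
Each of the 4 symbol leaves contributes 0 ε-transitions.
  qr — 1 ε-transition
  p ∪ qr ∪ s — 7 ε-transitions

7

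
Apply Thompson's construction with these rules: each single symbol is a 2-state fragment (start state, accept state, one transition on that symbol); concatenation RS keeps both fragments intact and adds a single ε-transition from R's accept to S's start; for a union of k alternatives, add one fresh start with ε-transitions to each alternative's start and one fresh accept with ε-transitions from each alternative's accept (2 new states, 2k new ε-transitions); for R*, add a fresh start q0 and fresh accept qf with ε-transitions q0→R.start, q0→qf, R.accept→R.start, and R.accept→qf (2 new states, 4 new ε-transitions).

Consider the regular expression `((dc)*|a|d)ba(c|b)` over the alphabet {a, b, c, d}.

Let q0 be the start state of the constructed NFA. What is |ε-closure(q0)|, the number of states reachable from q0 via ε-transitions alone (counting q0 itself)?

Work bottom-up. For each fragment F, track |ε-closure(F.start)| and whether F's accept lies in that closure (i.e. whether F accepts ε). A single-symbol fragment has closure size 1 and does not accept ε.
  dc → same as the first factor's closure: |closure| = 1
  (dc)* → |closure| = 1 (new start) + 1 (body) + 1 (new accept) = 3
  (dc)*|a|d → new start ε-reaches every alternative's start; at least one alternative accepts ε, so the union's new accept is reached too: |closure| = 1 + 3 + 1 + 1 + 1 = 7
  c|b → new start ε-reaches every alternative's start; none of them accept ε, so the new accept is not reached: |closure| = 1 + 1 + 1 = 3
  ((dc)*|a|d)ba(c|b) → the left operand accepts ε, so the closure extends into the next operand (via the concat ε-link); |closure| = 7 + 1 = 8

8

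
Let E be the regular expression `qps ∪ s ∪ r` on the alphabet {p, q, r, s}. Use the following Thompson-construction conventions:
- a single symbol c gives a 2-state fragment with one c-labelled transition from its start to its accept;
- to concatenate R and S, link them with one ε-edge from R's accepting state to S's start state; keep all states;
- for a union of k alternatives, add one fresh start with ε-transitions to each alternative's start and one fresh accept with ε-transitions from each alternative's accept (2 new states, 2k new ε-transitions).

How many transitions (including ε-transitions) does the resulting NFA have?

By structural recursion:
Each of the 5 symbol leaves contributes 1 transition (1 symbol, 0 ε).
  qps = 5 transitions (3 symbol, 2 ε)
  qps ∪ s ∪ r = 13 transitions (5 symbol, 8 ε)

13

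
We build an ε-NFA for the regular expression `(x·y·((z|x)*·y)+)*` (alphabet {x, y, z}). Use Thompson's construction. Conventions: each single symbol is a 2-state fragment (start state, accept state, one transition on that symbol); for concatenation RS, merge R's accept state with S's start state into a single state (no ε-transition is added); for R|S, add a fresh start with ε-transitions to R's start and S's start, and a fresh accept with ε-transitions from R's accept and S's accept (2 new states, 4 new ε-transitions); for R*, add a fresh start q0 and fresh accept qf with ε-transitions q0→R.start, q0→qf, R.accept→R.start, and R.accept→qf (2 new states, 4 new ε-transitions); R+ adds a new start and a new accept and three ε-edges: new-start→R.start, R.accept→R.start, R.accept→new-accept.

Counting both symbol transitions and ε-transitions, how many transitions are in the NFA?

Bottom-up over the parse tree:
Each of the 5 symbol leaves contributes 1 transition (1 symbol, 0 ε).
  z|x — 6 transitions (2 symbol, 4 ε)
  (z|x)* — 10 transitions (2 symbol, 8 ε)
  (z|x)*·y — 11 transitions (3 symbol, 8 ε)
  ((z|x)*·y)+ — 14 transitions (3 symbol, 11 ε)
  x·y·((z|x)*·y)+ — 16 transitions (5 symbol, 11 ε)
  (x·y·((z|x)*·y)+)* — 20 transitions (5 symbol, 15 ε)

20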